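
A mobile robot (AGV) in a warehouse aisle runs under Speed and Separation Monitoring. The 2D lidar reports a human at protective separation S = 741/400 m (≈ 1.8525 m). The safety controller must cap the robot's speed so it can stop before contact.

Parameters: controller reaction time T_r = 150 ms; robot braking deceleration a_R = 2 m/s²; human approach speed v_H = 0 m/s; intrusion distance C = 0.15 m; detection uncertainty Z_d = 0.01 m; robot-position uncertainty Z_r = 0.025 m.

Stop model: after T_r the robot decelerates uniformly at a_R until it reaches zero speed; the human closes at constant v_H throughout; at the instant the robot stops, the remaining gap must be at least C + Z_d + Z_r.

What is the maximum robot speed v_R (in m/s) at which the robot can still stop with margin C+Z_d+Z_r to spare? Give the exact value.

v_R_max = 23/10 m/s = 2.3000 m/s

at the boundary: (1/4)·v² + (3/20)·v + (-667/400) = 0
  disc = (3/20)² − 4·(1/4)·(-667/400) = 169/100 ; √disc = 13/10
  v_R = (−(3/20) + 13/10) / (2·(1/4)) = 23/10 m/s
check:
T_s = v_R/a_R = (23/10)/2 = 1.1500 s
robot in T_r: 2.3000·0.1500 = 0.3450 m
robot under decel: 2.3000²/(2·2.0000) = 1.3225 m
human closes 0.0000·1.3000 = 0.0000 m
margins: 0.1500+0.0100+0.0250 = 0.1850 m
sum ≈ 0.3450+1.3225+0.0000+0.1850 ≈ 1.8525 m = S ✓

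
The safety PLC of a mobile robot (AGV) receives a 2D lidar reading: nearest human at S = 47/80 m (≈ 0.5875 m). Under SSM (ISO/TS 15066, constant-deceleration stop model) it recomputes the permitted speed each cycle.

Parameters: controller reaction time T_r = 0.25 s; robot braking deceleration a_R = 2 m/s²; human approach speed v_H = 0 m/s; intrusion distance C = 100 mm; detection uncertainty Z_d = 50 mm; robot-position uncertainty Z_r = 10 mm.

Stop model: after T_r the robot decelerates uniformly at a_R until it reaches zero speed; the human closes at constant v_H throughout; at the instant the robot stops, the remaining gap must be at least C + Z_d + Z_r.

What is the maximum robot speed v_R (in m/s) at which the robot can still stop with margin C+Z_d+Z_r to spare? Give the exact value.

at the boundary: (1/4)·v² + (1/4)·v + (-171/400) = 0
  disc = (1/4)² − 4·(1/4)·(-171/400) = 49/100 ; √disc = 7/10
  v_R = (−(1/4) + 7/10) / (2·(1/4)) = 9/10 m/s
check:
braking lasts T_s = (9/10)/2 = 0.4500 s
reaction-phase robot travel = 0.9000·0.2500 = 0.2250 m
robot covers 0.9000·0.4500 − ½·2.0000·0.4500² = 0.2025 m while stopping
human closes 0.0000·0.7000 = 0.0000 m
C+Z_d+Z_r = 0.1000+0.0500+0.0100 = 0.1600 m
sum ≈ 0.2250+0.2025+0.0000+0.1600 ≈ 0.5875 m = S ✓

v_R_max = 9/10 m/s = 0.9000 m/s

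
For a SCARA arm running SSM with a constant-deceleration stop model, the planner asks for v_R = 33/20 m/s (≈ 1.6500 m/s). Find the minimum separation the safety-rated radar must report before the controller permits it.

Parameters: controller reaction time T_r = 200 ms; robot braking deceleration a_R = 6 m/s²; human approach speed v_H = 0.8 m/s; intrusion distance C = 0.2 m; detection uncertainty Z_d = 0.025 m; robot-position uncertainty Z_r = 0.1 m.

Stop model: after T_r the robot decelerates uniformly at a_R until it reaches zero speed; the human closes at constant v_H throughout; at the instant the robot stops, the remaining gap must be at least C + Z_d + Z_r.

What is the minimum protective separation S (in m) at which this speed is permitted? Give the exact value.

T_s = v_R/a_R = (33/20)/6 = 0.2750 s
reaction-phase robot travel = 1.6500·0.2000 = 0.3300 m
robot covers 1.6500·0.2750 − ½·6.0000·0.2750² = 0.2269 m while stopping
human closes 0.8000·0.4750 = 0.3800 m
C+Z_d+Z_r = 0.2000+0.0250+0.1000 = 0.3250 m
S_min ≈ 0.3300+0.2269+0.3800+0.3250  ⇒  S_min = 2019/1600 m

S_min = 2019/1600 m = 1.2619 m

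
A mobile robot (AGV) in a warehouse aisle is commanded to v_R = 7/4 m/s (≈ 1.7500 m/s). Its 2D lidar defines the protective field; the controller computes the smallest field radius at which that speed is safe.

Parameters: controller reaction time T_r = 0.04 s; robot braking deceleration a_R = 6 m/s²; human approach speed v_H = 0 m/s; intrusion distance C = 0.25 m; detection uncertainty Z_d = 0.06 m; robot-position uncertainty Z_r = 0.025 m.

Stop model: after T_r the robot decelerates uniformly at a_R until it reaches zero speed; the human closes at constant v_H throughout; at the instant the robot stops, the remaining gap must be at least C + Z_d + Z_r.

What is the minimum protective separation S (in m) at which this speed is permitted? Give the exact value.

stop time T_s = (7/4)/6 = 0.2917 s
robot covers v_R·T_r = 1.7500·0.0400 = 0.0700 m before braking
robot under decel: 1.7500²/(2·6.0000) = 0.2552 m
human closes 0.0000·0.3317 = 0.0000 m
residual clearance needed = 0.2500+0.0600+0.0250 = 0.3350 m
S_min ≈ 0.0700+0.2552+0.0000+0.3350  ⇒  S_min = 3169/4800 m

S_min = 3169/4800 m = 0.6602 m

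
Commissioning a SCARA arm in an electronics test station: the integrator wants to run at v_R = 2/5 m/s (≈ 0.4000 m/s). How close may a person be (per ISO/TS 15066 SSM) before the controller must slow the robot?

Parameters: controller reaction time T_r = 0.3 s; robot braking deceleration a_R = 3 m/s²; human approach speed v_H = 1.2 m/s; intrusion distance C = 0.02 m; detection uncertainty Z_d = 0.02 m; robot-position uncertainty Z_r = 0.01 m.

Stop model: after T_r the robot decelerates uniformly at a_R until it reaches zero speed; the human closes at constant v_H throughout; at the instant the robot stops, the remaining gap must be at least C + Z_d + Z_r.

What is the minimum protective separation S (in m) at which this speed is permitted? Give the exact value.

T_s = v_R/a_R = (2/5)/3 = 0.1333 s
robot in T_r: 0.4000·0.3000 = 0.1200 m
robot under decel: 0.4000²/(2·3.0000) = 0.0267 m
human over T_r+T_s: 1.2000·(0.3000+0.1333) = 0.5200 m
residual clearance needed = 0.0200+0.0200+0.0100 = 0.0500 m
S_min ≈ 0.1200+0.0267+0.5200+0.0500  ⇒  S_min = 43/60 m

S_min = 43/60 m = 0.7167 m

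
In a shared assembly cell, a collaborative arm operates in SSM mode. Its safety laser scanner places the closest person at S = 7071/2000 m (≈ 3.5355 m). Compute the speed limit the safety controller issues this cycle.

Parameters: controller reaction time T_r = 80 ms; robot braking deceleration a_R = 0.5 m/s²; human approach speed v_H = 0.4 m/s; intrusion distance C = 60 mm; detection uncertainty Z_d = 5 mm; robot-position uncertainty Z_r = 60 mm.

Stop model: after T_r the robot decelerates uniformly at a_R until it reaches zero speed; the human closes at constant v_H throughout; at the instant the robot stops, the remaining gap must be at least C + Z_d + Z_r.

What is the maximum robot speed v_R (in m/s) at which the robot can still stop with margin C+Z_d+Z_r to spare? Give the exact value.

v_R_max = 29/20 m/s = 1.4500 m/s

quadratic (1)·v² + (22/25)·v + (-6757/2000) = 0
  disc = (22/25)² − 4·(1)·(-6757/2000) = 35721/2500 ; √disc = 189/50
  v_R = (−(22/25) + 189/50) / (2·(1)) = 29/20 m/s
check:
stop time T_s = (29/20)/(1/2) = 2.9000 s
robot in T_r: 1.4500·0.0800 = 0.1160 m
braking distance = 1.4500²/(2·0.5000) = 2.1025 m
person approaches 0.4000·(0.0800+2.9000) = 1.1920 m
C+Z_d+Z_r = 0.0600+0.0050+0.0600 = 0.1250 m
sum ≈ 0.1160+2.1025+1.1920+0.1250 ≈ 3.5355 m = S ✓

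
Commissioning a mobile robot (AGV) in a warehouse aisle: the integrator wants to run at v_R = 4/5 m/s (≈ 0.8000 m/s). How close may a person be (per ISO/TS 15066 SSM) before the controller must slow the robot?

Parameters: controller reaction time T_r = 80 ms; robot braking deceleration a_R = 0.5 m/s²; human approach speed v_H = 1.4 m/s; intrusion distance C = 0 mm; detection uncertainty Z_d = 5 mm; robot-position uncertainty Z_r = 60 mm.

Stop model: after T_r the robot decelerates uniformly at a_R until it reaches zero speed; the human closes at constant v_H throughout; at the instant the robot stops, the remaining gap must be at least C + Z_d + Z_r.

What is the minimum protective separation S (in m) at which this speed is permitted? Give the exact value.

S_min = 3121/1000 m = 3.1210 m

stop time T_s = (4/5)/(1/2) = 1.6000 s
reaction-phase robot travel = 0.8000·0.0800 = 0.0640 m
braking distance = 0.8000²/(2·0.5000) = 0.6400 m
human closes 1.4000·1.6800 = 2.3520 m
residual clearance needed = 0.0000+0.0050+0.0600 = 0.0650 m
S_min ≈ 0.0640+0.6400+2.3520+0.0650  ⇒  S_min = 3121/1000 m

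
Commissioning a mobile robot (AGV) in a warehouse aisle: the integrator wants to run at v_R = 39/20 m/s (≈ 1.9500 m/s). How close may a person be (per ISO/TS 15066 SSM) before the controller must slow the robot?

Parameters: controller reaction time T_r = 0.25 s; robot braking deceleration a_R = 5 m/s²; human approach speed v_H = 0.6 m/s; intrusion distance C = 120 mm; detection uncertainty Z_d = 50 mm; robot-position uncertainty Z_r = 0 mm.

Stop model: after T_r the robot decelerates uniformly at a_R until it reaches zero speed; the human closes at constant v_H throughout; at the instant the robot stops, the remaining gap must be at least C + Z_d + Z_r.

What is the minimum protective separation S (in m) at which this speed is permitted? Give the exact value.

S_min = 5687/4000 m = 1.4218 m

T_s = v_R/a_R = (39/20)/5 = 0.3900 s
robot covers v_R·T_r = 1.9500·0.2500 = 0.4875 m before braking
robot under decel: 1.9500²/(2·5.0000) = 0.3802 m
person approaches 0.6000·(0.2500+0.3900) = 0.3840 m
margins: 0.1200+0.0500+0.0000 = 0.1700 m
S_min ≈ 0.4875+0.3802+0.3840+0.1700  ⇒  S_min = 5687/4000 m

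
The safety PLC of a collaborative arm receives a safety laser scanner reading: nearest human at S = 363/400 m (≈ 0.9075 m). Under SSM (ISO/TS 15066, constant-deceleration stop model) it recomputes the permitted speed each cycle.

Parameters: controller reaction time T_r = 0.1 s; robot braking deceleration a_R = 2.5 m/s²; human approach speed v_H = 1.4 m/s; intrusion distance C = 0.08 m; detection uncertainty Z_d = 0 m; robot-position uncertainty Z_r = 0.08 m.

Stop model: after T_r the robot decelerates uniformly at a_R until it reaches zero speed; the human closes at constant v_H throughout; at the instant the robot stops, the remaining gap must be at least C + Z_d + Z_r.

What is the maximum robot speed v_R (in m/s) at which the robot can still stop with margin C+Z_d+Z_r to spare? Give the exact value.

v_R_max = 3/4 m/s = 0.7500 m/s

at the boundary: (1/5)·v² + (33/50)·v + (-243/400) = 0
  disc = (33/50)² − 4·(1/5)·(-243/400) = 576/625 ; √disc = 24/25
  v_R = (−(33/50) + 24/25) / (2·(1/5)) = 3/4 m/s
check:
braking lasts T_s = (3/4)/(5/2) = 0.3000 s
reaction-phase robot travel = 0.7500·0.1000 = 0.0750 m
robot covers 0.7500·0.3000 − ½·2.5000·0.3000² = 0.1125 m while stopping
human closes 1.4000·0.4000 = 0.5600 m
residual clearance needed = 0.0800+0.0000+0.0800 = 0.1600 m
sum ≈ 0.0750+0.1125+0.5600+0.1600 ≈ 0.9075 m = S ✓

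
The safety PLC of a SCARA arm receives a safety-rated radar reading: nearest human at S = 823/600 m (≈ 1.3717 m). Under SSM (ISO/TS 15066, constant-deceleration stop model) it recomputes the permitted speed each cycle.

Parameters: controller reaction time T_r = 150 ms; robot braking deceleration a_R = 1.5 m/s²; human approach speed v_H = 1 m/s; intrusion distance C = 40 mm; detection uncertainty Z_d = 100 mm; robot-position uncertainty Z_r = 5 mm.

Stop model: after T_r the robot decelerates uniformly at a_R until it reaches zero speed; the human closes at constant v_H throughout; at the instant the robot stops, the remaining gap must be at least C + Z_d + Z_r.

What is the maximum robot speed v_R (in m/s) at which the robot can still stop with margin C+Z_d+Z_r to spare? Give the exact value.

at the boundary: (1/3)·v² + (49/60)·v + (-323/300) = 0
  disc = (49/60)² − 4·(1/3)·(-323/300) = 841/400 ; √disc = 29/20
  v_R = (−(49/60) + 29/20) / (2·(1/3)) = 19/20 m/s
check:
T_s = v_R/a_R = (19/20)/(3/2) = 0.6333 s
robot covers v_R·T_r = 0.9500·0.1500 = 0.1425 m before braking
robot covers 0.9500·0.6333 − ½·1.5000·0.6333² = 0.3008 m while stopping
person approaches 1.0000·(0.1500+0.6333) = 0.7833 m
margins: 0.0400+0.1000+0.0050 = 0.1450 m
sum ≈ 0.1425+0.3008+0.7833+0.1450 ≈ 1.3717 m = S ✓

v_R_max = 19/20 m/s = 0.9500 m/s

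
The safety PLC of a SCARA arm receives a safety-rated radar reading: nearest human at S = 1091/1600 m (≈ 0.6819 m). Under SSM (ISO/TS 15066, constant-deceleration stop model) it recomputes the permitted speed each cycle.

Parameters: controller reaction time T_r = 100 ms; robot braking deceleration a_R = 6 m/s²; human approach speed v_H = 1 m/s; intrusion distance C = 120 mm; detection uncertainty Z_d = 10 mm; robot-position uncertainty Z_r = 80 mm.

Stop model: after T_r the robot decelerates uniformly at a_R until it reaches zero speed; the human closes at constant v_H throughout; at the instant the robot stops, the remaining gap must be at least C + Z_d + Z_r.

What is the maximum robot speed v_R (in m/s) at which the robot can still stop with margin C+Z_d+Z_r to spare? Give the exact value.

v_R_max = 21/20 m/s = 1.0500 m/s

collect terms ⇒ (1/12)·v_R² + (4/15)·v_R + (-119/320) = 0
  disc = (4/15)² − 4·(1/12)·(-119/320) = 2809/14400 ; √disc = 53/120
  v_R = (−(4/15) + 53/120) / (2·(1/12)) = 21/20 m/s
check:
stop time T_s = (21/20)/6 = 0.1750 s
reaction-phase robot travel = 1.0500·0.1000 = 0.1050 m
braking distance = 1.0500²/(2·6.0000) = 0.0919 m
human over T_r+T_s: 1.0000·(0.1000+0.1750) = 0.2750 m
residual clearance needed = 0.1200+0.0100+0.0800 = 0.2100 m
sum ≈ 0.1050+0.0919+0.2750+0.2100 ≈ 0.6819 m = S ✓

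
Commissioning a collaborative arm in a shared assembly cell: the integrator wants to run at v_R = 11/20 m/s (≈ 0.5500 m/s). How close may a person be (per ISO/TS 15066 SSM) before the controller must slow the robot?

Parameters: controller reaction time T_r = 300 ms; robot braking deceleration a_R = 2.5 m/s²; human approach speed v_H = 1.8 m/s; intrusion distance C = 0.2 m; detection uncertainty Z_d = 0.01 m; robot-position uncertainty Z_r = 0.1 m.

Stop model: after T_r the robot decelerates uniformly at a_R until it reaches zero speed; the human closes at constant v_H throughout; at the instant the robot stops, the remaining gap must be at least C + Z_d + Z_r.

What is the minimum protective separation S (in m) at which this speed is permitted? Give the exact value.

T_s = v_R/a_R = (11/20)/(5/2) = 0.2200 s
robot covers v_R·T_r = 0.5500·0.3000 = 0.1650 m before braking
braking distance = 0.5500²/(2·2.5000) = 0.0605 m
human closes 1.8000·0.5200 = 0.9360 m
margins: 0.2000+0.0100+0.1000 = 0.3100 m
S_min ≈ 0.1650+0.0605+0.9360+0.3100  ⇒  S_min = 2943/2000 m

S_min = 2943/2000 m = 1.4715 m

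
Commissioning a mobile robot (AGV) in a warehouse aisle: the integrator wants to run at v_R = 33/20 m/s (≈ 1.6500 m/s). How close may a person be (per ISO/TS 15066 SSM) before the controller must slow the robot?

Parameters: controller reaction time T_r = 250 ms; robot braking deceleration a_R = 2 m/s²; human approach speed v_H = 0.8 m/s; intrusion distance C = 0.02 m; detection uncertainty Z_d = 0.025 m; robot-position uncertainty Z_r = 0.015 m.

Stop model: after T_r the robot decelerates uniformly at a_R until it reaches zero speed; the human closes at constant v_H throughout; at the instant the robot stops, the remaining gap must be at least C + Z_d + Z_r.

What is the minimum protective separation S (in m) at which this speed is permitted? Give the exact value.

S_min = 3221/1600 m = 2.0131 m

T_s = v_R/a_R = (33/20)/2 = 0.8250 s
reaction-phase robot travel = 1.6500·0.2500 = 0.4125 m
braking distance = 1.6500²/(2·2.0000) = 0.6806 m
person approaches 0.8000·(0.2500+0.8250) = 0.8600 m
margins: 0.0200+0.0250+0.0150 = 0.0600 m
S_min ≈ 0.4125+0.6806+0.8600+0.0600  ⇒  S_min = 3221/1600 m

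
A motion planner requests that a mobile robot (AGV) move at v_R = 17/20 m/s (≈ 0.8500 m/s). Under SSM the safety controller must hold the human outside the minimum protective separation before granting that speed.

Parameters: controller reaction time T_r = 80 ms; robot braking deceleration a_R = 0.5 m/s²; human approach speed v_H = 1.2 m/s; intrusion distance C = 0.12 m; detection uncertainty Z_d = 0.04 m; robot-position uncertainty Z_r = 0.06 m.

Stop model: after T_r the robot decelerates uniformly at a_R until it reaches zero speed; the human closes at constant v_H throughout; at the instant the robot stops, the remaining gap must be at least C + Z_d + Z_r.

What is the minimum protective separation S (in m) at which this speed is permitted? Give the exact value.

S_min = 6293/2000 m = 3.1465 m

T_s = v_R/a_R = (17/20)/(1/2) = 1.7000 s
robot in T_r: 0.8500·0.0800 = 0.0680 m
robot covers 0.8500·1.7000 − ½·0.5000·1.7000² = 0.7225 m while stopping
human over T_r+T_s: 1.2000·(0.0800+1.7000) = 2.1360 m
residual clearance needed = 0.1200+0.0400+0.0600 = 0.2200 m
S_min ≈ 0.0680+0.7225+2.1360+0.2200  ⇒  S_min = 6293/2000 m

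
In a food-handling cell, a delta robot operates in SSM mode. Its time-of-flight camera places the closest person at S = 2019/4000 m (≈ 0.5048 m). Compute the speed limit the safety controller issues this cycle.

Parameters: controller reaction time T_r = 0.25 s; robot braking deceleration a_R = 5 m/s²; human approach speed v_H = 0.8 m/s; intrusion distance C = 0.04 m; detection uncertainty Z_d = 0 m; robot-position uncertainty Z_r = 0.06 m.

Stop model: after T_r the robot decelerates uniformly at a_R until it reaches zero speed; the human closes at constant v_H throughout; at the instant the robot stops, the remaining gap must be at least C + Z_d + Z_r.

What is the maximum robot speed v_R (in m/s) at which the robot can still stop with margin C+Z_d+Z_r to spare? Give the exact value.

collect terms ⇒ (1/10)·v_R² + (41/100)·v_R + (-819/4000) = 0
  disc = (41/100)² − 4·(1/10)·(-819/4000) = 1/4 ; √disc = 1/2
  v_R = (−(41/100) + 1/2) / (2·(1/10)) = 9/20 m/s
check:
T_s = v_R/a_R = (9/20)/5 = 0.0900 s
robot in T_r: 0.4500·0.2500 = 0.1125 m
robot under decel: 0.4500²/(2·5.0000) = 0.0203 m
human closes 0.8000·0.3400 = 0.2720 m
residual clearance needed = 0.0400+0.0000+0.0600 = 0.1000 m
sum ≈ 0.1125+0.0203+0.2720+0.1000 ≈ 0.5048 m = S ✓

v_R_max = 9/20 m/s = 0.4500 m/s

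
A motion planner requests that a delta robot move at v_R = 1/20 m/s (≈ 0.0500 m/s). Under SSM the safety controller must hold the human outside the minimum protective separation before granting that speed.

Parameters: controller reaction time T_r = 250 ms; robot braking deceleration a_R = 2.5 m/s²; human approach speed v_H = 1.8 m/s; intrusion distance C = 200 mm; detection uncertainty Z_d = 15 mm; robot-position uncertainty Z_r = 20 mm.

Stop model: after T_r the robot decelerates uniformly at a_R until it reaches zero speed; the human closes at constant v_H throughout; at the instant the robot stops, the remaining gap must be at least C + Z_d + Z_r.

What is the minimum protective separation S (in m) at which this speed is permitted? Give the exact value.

S_min = 367/500 m = 0.7340 m

T_s = v_R/a_R = (1/20)/(5/2) = 0.0200 s
reaction-phase robot travel = 0.0500·0.2500 = 0.0125 m
braking distance = 0.0500²/(2·2.5000) = 0.0005 m
human closes 1.8000·0.2700 = 0.4860 m
residual clearance needed = 0.2000+0.0150+0.0200 = 0.2350 m
S_min ≈ 0.0125+0.0005+0.4860+0.2350  ⇒  S_min = 367/500 m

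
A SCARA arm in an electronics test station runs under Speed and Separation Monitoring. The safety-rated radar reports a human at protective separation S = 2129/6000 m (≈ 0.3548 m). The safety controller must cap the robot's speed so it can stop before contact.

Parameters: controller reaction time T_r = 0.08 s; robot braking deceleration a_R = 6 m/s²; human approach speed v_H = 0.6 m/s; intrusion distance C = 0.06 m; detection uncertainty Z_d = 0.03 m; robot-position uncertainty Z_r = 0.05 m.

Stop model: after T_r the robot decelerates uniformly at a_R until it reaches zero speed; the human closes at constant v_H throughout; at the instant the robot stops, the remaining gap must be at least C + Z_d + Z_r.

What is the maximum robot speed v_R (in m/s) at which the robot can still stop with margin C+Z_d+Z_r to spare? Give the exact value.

at the boundary: (1/12)·v² + (9/50)·v + (-1001/6000) = 0
  disc = (9/50)² − 4·(1/12)·(-1001/6000) = 7921/90000 ; √disc = 89/300
  v_R = (−(9/50) + 89/300) / (2·(1/12)) = 7/10 m/s
check:
stop time T_s = (7/10)/6 = 0.1167 s
robot in T_r: 0.7000·0.0800 = 0.0560 m
robot covers 0.7000·0.1167 − ½·6.0000·0.1167² = 0.0408 m while stopping
human closes 0.6000·0.1967 = 0.1180 m
residual clearance needed = 0.0600+0.0300+0.0500 = 0.1400 m
sum ≈ 0.0560+0.0408+0.1180+0.1400 ≈ 0.3548 m = S ✓

v_R_max = 7/10 m/s = 0.7000 m/s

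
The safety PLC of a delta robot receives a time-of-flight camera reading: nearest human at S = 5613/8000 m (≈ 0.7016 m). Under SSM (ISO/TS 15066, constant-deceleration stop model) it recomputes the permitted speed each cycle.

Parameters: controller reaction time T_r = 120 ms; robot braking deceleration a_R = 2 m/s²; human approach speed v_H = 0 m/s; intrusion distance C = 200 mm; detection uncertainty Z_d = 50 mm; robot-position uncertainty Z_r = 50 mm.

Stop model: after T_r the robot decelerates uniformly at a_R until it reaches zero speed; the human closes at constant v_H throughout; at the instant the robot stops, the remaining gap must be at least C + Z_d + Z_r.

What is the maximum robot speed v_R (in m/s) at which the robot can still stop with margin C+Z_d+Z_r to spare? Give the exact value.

quadratic (1/4)·v² + (3/25)·v + (-3213/8000) = 0
  disc = (3/25)² − 4·(1/4)·(-3213/8000) = 16641/40000 ; √disc = 129/200
  v_R = (−(3/25) + 129/200) / (2·(1/4)) = 21/20 m/s
check:
braking lasts T_s = (21/20)/2 = 0.5250 s
reaction-phase robot travel = 1.0500·0.1200 = 0.1260 m
braking distance = 1.0500²/(2·2.0000) = 0.2756 m
human closes 0.0000·0.6450 = 0.0000 m
margins: 0.2000+0.0500+0.0500 = 0.3000 m
sum ≈ 0.1260+0.2756+0.0000+0.3000 ≈ 0.7016 m = S ✓

v_R_max = 21/20 m/s = 1.0500 m/s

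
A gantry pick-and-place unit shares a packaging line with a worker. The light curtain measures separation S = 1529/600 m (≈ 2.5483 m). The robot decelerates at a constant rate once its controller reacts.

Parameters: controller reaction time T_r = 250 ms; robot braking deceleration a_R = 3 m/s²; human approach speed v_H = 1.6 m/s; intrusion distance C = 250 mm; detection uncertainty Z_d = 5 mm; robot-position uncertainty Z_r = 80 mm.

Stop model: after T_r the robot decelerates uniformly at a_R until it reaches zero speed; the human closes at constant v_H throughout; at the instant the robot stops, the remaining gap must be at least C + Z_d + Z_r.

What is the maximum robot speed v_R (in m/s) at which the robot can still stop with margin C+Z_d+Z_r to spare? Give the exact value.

quadratic (1/6)·v² + (47/60)·v + (-136/75) = 0
  disc = (47/60)² − 4·(1/6)·(-136/75) = 729/400 ; √disc = 27/20
  v_R = (−(47/60) + 27/20) / (2·(1/6)) = 17/10 m/s
check:
T_s = v_R/a_R = (17/10)/3 = 0.5667 s
reaction-phase robot travel = 1.7000·0.2500 = 0.4250 m
braking distance = 1.7000²/(2·3.0000) = 0.4817 m
human over T_r+T_s: 1.6000·(0.2500+0.5667) = 1.3067 m
margins: 0.2500+0.0050+0.0800 = 0.3350 m
sum ≈ 0.4250+0.4817+1.3067+0.3350 ≈ 2.5483 m = S ✓

v_R_max = 17/10 m/s = 1.7000 m/s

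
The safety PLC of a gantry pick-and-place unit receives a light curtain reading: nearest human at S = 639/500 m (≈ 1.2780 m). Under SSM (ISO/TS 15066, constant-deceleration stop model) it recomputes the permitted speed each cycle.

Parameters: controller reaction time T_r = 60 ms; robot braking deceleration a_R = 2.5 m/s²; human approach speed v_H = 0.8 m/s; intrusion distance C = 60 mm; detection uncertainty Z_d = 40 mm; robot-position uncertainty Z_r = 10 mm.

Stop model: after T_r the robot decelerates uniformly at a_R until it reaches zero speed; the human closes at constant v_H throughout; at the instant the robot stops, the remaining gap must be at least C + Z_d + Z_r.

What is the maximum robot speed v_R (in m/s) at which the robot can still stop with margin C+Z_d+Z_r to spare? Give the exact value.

at the boundary: (1/5)·v² + (19/50)·v + (-28/25) = 0
  disc = (19/50)² − 4·(1/5)·(-28/25) = 2601/2500 ; √disc = 51/50
  v_R = (−(19/50) + 51/50) / (2·(1/5)) = 8/5 m/s
check:
stop time T_s = (8/5)/(5/2) = 0.6400 s
robot covers v_R·T_r = 1.6000·0.0600 = 0.0960 m before braking
robot under decel: 1.6000²/(2·2.5000) = 0.5120 m
person approaches 0.8000·(0.0600+0.6400) = 0.5600 m
C+Z_d+Z_r = 0.0600+0.0400+0.0100 = 0.1100 m
sum ≈ 0.0960+0.5120+0.5600+0.1100 ≈ 1.2780 m = S ✓

v_R_max = 8/5 m/s = 1.6000 m/s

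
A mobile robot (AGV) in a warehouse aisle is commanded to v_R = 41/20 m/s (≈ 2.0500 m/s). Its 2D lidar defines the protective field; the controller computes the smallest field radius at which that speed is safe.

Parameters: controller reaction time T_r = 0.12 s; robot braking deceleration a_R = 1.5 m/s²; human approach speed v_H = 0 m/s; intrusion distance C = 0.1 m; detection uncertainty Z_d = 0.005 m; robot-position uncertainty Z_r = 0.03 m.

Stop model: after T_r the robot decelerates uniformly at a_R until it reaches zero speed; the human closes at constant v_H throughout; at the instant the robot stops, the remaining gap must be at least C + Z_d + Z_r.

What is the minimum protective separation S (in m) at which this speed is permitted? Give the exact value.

S_min = 10691/6000 m = 1.7818 m

braking lasts T_s = (41/20)/(3/2) = 1.3667 s
robot in T_r: 2.0500·0.1200 = 0.2460 m
robot under decel: 2.0500²/(2·1.5000) = 1.4008 m
person approaches 0.0000·(0.1200+1.3667) = 0.0000 m
margins: 0.1000+0.0050+0.0300 = 0.1350 m
S_min ≈ 0.2460+1.4008+0.0000+0.1350  ⇒  S_min = 10691/6000 m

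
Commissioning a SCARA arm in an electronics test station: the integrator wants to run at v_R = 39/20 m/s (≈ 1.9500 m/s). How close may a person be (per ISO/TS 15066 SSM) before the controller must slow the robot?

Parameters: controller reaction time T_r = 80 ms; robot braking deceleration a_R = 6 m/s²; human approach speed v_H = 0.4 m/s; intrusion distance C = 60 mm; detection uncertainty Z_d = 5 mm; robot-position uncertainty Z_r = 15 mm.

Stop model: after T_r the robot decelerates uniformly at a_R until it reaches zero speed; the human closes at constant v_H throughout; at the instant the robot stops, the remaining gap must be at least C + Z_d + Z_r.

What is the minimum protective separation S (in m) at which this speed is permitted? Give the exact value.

braking lasts T_s = (39/20)/6 = 0.3250 s
robot covers v_R·T_r = 1.9500·0.0800 = 0.1560 m before braking
braking distance = 1.9500²/(2·6.0000) = 0.3169 m
person approaches 0.4000·(0.0800+0.3250) = 0.1620 m
residual clearance needed = 0.0600+0.0050+0.0150 = 0.0800 m
S_min ≈ 0.1560+0.3169+0.1620+0.0800  ⇒  S_min = 5719/8000 m

S_min = 5719/8000 m = 0.7149 m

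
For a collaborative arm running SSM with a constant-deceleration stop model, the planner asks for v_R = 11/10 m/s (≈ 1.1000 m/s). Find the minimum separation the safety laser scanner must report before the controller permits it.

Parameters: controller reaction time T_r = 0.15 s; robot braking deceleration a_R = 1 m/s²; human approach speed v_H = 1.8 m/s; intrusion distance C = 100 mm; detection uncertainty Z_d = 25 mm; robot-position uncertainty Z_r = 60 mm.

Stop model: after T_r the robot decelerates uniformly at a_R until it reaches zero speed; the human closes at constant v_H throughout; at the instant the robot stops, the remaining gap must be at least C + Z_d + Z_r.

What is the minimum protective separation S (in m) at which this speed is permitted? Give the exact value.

S_min = 641/200 m = 3.2050 m

braking lasts T_s = (11/10)/1 = 1.1000 s
robot in T_r: 1.1000·0.1500 = 0.1650 m
robot under decel: 1.1000²/(2·1.0000) = 0.6050 m
human over T_r+T_s: 1.8000·(0.1500+1.1000) = 2.2500 m
margins: 0.1000+0.0250+0.0600 = 0.1850 m
S_min ≈ 0.1650+0.6050+2.2500+0.1850  ⇒  S_min = 641/200 m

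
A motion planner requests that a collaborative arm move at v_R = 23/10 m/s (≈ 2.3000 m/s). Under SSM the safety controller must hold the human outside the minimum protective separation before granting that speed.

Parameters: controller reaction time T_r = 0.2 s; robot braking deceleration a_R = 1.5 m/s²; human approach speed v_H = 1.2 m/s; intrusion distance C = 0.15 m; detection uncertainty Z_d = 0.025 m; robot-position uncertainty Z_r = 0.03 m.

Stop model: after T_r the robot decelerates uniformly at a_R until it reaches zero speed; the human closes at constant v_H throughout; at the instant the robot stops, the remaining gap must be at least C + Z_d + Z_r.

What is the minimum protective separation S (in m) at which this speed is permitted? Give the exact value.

S_min = 541/120 m = 4.5083 m

T_s = v_R/a_R = (23/10)/(3/2) = 1.5333 s
robot in T_r: 2.3000·0.2000 = 0.4600 m
robot covers 2.3000·1.5333 − ½·1.5000·1.5333² = 1.7633 m while stopping
human over T_r+T_s: 1.2000·(0.2000+1.5333) = 2.0800 m
margins: 0.1500+0.0250+0.0300 = 0.2050 m
S_min ≈ 0.4600+1.7633+2.0800+0.2050  ⇒  S_min = 541/120 m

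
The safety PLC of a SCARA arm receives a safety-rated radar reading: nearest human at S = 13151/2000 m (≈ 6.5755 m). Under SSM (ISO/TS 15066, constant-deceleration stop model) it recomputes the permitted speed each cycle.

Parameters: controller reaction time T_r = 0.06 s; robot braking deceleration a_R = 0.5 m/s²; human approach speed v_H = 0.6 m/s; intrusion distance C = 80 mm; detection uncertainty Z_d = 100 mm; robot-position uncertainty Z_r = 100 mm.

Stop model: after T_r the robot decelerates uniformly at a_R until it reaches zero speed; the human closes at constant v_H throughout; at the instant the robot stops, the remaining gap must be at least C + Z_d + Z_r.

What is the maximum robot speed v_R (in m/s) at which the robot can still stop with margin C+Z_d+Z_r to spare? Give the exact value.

v_R_max = 39/20 m/s = 1.9500 m/s

at the boundary: (1)·v² + (63/50)·v + (-12519/2000) = 0
  disc = (63/50)² − 4·(1)·(-12519/2000) = 16641/625 ; √disc = 129/25
  v_R = (−(63/50) + 129/25) / (2·(1)) = 39/20 m/s
check:
T_s = v_R/a_R = (39/20)/(1/2) = 3.9000 s
robot in T_r: 1.9500·0.0600 = 0.1170 m
braking distance = 1.9500²/(2·0.5000) = 3.8025 m
human closes 0.6000·3.9600 = 2.3760 m
margins: 0.0800+0.1000+0.1000 = 0.2800 m
sum ≈ 0.1170+3.8025+2.3760+0.2800 ≈ 6.5755 m = S ✓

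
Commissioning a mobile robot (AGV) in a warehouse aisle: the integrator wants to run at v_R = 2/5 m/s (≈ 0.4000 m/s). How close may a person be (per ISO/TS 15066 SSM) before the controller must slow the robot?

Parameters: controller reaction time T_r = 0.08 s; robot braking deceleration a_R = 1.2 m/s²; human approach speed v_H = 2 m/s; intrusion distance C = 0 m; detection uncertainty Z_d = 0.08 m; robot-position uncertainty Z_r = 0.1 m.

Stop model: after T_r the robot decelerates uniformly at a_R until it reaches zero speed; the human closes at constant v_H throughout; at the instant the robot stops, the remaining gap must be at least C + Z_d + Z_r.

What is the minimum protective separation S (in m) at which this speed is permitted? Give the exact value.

S_min = 829/750 m = 1.1053 m

stop time T_s = (2/5)/(6/5) = 0.3333 s
robot in T_r: 0.4000·0.0800 = 0.0320 m
braking distance = 0.4000²/(2·1.2000) = 0.0667 m
person approaches 2.0000·(0.0800+0.3333) = 0.8267 m
margins: 0.0000+0.0800+0.1000 = 0.1800 m
S_min ≈ 0.0320+0.0667+0.8267+0.1800  ⇒  S_min = 829/750 m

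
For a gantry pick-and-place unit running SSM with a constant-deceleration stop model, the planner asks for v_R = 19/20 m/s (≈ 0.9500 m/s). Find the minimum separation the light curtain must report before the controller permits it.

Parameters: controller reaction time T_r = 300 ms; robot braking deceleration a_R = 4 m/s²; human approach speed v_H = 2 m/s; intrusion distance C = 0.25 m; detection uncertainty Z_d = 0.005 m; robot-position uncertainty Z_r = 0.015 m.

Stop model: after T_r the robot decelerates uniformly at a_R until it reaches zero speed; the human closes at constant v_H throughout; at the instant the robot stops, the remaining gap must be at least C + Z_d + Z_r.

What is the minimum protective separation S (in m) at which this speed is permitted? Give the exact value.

stop time T_s = (19/20)/4 = 0.2375 s
robot covers v_R·T_r = 0.9500·0.3000 = 0.2850 m before braking
robot covers 0.9500·0.2375 − ½·4.0000·0.2375² = 0.1128 m while stopping
human closes 2.0000·0.5375 = 1.0750 m
residual clearance needed = 0.2500+0.0050+0.0150 = 0.2700 m
S_min ≈ 0.2850+0.1128+1.0750+0.2700  ⇒  S_min = 5577/3200 m

S_min = 5577/3200 m = 1.7428 m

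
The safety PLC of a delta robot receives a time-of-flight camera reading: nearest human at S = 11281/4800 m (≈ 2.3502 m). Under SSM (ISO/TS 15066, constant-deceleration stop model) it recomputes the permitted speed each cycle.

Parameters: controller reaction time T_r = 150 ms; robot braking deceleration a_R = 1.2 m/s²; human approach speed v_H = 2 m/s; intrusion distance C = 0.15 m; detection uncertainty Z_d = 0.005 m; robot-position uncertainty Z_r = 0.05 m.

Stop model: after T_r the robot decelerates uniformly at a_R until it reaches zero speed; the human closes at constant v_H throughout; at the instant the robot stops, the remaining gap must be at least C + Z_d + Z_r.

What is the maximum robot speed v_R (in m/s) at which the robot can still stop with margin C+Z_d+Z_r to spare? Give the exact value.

collect terms ⇒ (5/12)·v_R² + (109/60)·v_R + (-8857/4800) = 0
  disc = (109/60)² − 4·(5/12)·(-8857/4800) = 10201/1600 ; √disc = 101/40
  v_R = (−(109/60) + 101/40) / (2·(5/12)) = 17/20 m/s
check:
braking lasts T_s = (17/20)/(6/5) = 0.7083 s
reaction-phase robot travel = 0.8500·0.1500 = 0.1275 m
braking distance = 0.8500²/(2·1.2000) = 0.3010 m
human over T_r+T_s: 2.0000·(0.1500+0.7083) = 1.7167 m
residual clearance needed = 0.1500+0.0050+0.0500 = 0.2050 m
sum ≈ 0.1275+0.3010+1.7167+0.2050 ≈ 2.3502 m = S ✓

v_R_max = 17/20 m/s = 0.8500 m/s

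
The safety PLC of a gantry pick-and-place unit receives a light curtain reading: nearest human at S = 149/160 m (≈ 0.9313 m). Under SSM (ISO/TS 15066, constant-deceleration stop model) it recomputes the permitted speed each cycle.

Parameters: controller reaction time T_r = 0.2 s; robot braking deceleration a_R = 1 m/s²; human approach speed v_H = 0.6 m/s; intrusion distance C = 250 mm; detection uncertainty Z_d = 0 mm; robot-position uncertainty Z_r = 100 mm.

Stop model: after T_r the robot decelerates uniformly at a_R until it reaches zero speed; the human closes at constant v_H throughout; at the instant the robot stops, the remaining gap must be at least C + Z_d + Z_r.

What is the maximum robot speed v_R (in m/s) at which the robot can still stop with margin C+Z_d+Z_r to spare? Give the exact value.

v_R_max = 9/20 m/s = 0.4500 m/s

collect terms ⇒ (1/2)·v_R² + (4/5)·v_R + (-369/800) = 0
  disc = (4/5)² − 4·(1/2)·(-369/800) = 25/16 ; √disc = 5/4
  v_R = (−(4/5) + 5/4) / (2·(1/2)) = 9/20 m/s
check:
stop time T_s = (9/20)/1 = 0.4500 s
reaction-phase robot travel = 0.4500·0.2000 = 0.0900 m
robot covers 0.4500·0.4500 − ½·1.0000·0.4500² = 0.1013 m while stopping
human closes 0.6000·0.6500 = 0.3900 m
residual clearance needed = 0.2500+0.0000+0.1000 = 0.3500 m
sum ≈ 0.0900+0.1013+0.3900+0.3500 ≈ 0.9313 m = S ✓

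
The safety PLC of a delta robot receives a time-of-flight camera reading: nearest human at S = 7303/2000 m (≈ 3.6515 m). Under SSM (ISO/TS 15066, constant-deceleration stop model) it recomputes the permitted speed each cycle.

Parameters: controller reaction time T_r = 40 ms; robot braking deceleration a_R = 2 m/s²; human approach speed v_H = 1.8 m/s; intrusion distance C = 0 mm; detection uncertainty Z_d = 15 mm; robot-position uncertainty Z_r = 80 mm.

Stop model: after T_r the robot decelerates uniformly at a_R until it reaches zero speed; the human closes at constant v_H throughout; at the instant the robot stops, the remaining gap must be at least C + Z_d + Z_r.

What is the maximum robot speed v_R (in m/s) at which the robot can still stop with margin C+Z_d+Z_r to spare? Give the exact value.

v_R_max = 23/10 m/s = 2.3000 m/s

collect terms ⇒ (1/4)·v_R² + (47/50)·v_R + (-6969/2000) = 0
  disc = (47/50)² − 4·(1/4)·(-6969/2000) = 43681/10000 ; √disc = 209/100
  v_R = (−(47/50) + 209/100) / (2·(1/4)) = 23/10 m/s
check:
T_s = v_R/a_R = (23/10)/2 = 1.1500 s
reaction-phase robot travel = 2.3000·0.0400 = 0.0920 m
robot under decel: 2.3000²/(2·2.0000) = 1.3225 m
human closes 1.8000·1.1900 = 2.1420 m
margins: 0.0000+0.0150+0.0800 = 0.0950 m
sum ≈ 0.0920+1.3225+2.1420+0.0950 ≈ 3.6515 m = S ✓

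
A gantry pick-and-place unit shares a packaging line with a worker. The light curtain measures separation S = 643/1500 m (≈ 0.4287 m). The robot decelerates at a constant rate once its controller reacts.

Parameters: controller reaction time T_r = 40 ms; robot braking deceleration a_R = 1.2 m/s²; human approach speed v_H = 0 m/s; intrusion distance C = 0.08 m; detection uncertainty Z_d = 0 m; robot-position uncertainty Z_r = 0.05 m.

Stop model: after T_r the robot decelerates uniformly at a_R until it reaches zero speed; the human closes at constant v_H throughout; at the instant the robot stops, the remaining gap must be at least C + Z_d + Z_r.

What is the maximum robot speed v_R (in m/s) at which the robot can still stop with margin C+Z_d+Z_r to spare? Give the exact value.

at the boundary: (5/12)·v² + (1/25)·v + (-112/375) = 0
  disc = (1/25)² − 4·(5/12)·(-112/375) = 2809/5625 ; √disc = 53/75
  v_R = (−(1/25) + 53/75) / (2·(5/12)) = 4/5 m/s
check:
stop time T_s = (4/5)/(6/5) = 0.6667 s
reaction-phase robot travel = 0.8000·0.0400 = 0.0320 m
robot under decel: 0.8000²/(2·1.2000) = 0.2667 m
human over T_r+T_s: 0.0000·(0.0400+0.6667) = 0.0000 m
margins: 0.0800+0.0000+0.0500 = 0.1300 m
sum ≈ 0.0320+0.2667+0.0000+0.1300 ≈ 0.4287 m = S ✓

v_R_max = 4/5 m/s = 0.8000 m/s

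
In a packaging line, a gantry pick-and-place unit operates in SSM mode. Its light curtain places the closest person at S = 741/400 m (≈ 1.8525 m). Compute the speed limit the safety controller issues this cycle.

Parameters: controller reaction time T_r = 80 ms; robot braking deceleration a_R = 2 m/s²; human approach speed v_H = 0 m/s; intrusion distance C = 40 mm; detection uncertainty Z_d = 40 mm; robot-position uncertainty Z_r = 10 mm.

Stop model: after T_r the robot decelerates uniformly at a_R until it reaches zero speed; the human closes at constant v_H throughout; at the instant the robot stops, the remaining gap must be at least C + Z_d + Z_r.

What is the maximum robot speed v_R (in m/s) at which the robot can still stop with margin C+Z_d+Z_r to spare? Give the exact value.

v_R_max = 5/2 m/s = 2.5000 m/s

quadratic (1/4)·v² + (2/25)·v + (-141/80) = 0
  disc = (2/25)² − 4·(1/4)·(-141/80) = 17689/10000 ; √disc = 133/100
  v_R = (−(2/25) + 133/100) / (2·(1/4)) = 5/2 m/s
check:
braking lasts T_s = (5/2)/2 = 1.2500 s
robot covers v_R·T_r = 2.5000·0.0800 = 0.2000 m before braking
robot covers 2.5000·1.2500 − ½·2.0000·1.2500² = 1.5625 m while stopping
person approaches 0.0000·(0.0800+1.2500) = 0.0000 m
margins: 0.0400+0.0400+0.0100 = 0.0900 m
sum ≈ 0.2000+1.5625+0.0000+0.0900 ≈ 1.8525 m = S ✓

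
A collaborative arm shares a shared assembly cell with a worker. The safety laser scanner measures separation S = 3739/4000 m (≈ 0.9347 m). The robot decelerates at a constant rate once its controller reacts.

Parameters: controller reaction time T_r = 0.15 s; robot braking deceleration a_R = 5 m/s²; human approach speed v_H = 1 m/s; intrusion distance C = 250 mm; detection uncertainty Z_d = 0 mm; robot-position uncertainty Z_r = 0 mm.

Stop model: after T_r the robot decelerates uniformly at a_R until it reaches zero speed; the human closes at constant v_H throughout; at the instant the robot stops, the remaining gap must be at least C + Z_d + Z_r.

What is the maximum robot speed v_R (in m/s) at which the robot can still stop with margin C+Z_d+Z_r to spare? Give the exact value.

v_R_max = 23/20 m/s = 1.1500 m/s

quadratic (1/10)·v² + (7/20)·v + (-2139/4000) = 0
  disc = (7/20)² − 4·(1/10)·(-2139/4000) = 841/2500 ; √disc = 29/50
  v_R = (−(7/20) + 29/50) / (2·(1/10)) = 23/20 m/s
check:
stop time T_s = (23/20)/5 = 0.2300 s
robot covers v_R·T_r = 1.1500·0.1500 = 0.1725 m before braking
braking distance = 1.1500²/(2·5.0000) = 0.1323 m
person approaches 1.0000·(0.1500+0.2300) = 0.3800 m
C+Z_d+Z_r = 0.2500+0.0000+0.0000 = 0.2500 m
sum ≈ 0.1725+0.1323+0.3800+0.2500 ≈ 0.9347 m = S ✓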